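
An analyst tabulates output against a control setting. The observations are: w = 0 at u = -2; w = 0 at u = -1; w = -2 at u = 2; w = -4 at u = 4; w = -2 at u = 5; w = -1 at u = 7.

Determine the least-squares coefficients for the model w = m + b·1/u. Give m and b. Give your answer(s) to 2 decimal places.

m = -1.63, b = -1.98

Forming XᵀX = [[6, -57/140]; [-57/140, 31809/19600]] and Xᵀw = [-9, -89/35]ᵀ gives XᵀX·[m, b]ᵀ = Xᵀw.
Eliminating b: (31809/19600)·(row 1) − (-57/140)·(row 2) gives (37521/3920)·m = (31809/19600)·(-9) − (-57/140)·(-89/35) = -306573/19600, so m = -102191/62535.
Then b = ((-89/35) − (-57/140)·(-102191/62535))/(31809/19600) = -24724/12507.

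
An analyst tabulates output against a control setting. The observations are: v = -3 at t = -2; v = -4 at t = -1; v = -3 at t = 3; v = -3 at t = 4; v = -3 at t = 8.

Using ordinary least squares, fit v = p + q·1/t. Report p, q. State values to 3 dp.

The normal system AᵀA·[p, q]ᵀ = Aᵀv is [[5, -19/24]; [-19/24, 829/576]]·[p, q]ᵀ = [-16, 27/8]ᵀ.
Determinant 5·(829/576) − (-19/24)² = 473/72.
p = ((-16)·(829/576) − (-19/24)·(27/8))/(473/72) = -11725/3784; q = (5·(27/8) − (-19/24)·(-16))/(473/72) = 303/473.

p = -3.099, q = 0.641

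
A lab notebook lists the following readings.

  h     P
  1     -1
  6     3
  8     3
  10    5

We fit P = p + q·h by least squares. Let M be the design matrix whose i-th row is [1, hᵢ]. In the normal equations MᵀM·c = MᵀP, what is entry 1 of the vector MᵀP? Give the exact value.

Entry 1 ↔ basis 1, so (MᵀP)_{1} = Σᵢ Pᵢ = (1)·(-1) + (1)·(3) + (1)·(3) + (1)·(5) = 10.

10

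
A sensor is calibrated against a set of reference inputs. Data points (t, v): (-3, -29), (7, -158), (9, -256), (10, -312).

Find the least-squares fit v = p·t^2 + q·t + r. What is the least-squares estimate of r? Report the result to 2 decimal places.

r = -5.66

From the data, Σt^2·t^2 = 19043, Σt^2·t = 2045, Σt^2 = 239, Σt·t = 239, Σt = 23, Σ1 = 4.
And Σt^2·v = -59939, Σt·v = -6443, Σv = -755.
XᵀX·[p, q, r]ᵀ = Xᵀv becomes [[19043, 2045, 239]; [2045, 239, 23]; [239, 23, 4]]·[p, q, r]ᵀ = [-59939, -6443, -755]ᵀ.
Solving the 3×3 system (Gaussian elimination) gives p = -115409/39012, q = -42931/39012, r = -36829/6502.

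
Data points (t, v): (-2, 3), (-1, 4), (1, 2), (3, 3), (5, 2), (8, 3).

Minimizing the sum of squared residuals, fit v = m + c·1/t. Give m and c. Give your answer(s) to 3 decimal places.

Entries of XᵀX: Σ1 = 6, Σ1/t = 19/120, Σ1/t·1/t = 34801/14400.
And Σv = 17, Σ1/t·v = -69/40.
Determinant 6·(34801/14400) − (19/120)² = 41689/2880.
m = (17·(34801/14400) − (19/120)·(-69/40))/(41689/2880) = 119110/41689; c = (6·(-69/40) − (19/120)·17)/(41689/2880) = -37560/41689.

m = 2.857, c = -0.901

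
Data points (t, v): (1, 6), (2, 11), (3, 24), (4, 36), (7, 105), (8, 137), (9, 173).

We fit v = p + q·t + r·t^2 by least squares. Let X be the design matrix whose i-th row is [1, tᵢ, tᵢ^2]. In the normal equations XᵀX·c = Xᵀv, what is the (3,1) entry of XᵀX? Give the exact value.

224

Row 3 ↔ basis t^2, column 1 ↔ basis 1, so (XᵀX)_{3,1} = Σᵢ t^2 = (1)·(1) + (4)·(1) + (9)·(1) + (16)·(1) + (49)·(1) + (64)·(1) + (81)·(1) = 224.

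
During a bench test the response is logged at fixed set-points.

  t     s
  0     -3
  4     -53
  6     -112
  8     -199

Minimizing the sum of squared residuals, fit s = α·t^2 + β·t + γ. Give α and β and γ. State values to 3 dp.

XᵀX·[α, β, γ]ᵀ = Xᵀs reads: 5648·α + 792·β + 116·γ = -17616;  792·α + 116·β + 18·γ = -2476;  116·α + 18·β + 4·γ = -367.
Row-reducing yields α = -67/22, β = -7/110, γ = -173/55.

α = -3.045, β = -0.064, γ = -3.145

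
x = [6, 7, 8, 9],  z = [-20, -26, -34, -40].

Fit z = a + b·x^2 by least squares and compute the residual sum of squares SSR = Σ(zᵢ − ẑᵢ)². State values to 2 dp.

SSR = 1.62

The normal equations are: 4·a + 230·b = -120;  230·a + 14354·b = -7410.
(Σ1 = 4, Σx^2 = 230, Σx^2·x^2 = 14354, Σz = -120, Σx^2·z = -7410.)
Determinant 4·14354 − 230² = 4516.
a = ((-120)·14354 − 230·(-7410))/4516 = -4545/1129; b = (4·(-7410) − 230·(-120))/4516 = -510/1129.
Residuals: 325/1129, 181/1129, -1201/1129, 695/1129; SSR = 1828/1129.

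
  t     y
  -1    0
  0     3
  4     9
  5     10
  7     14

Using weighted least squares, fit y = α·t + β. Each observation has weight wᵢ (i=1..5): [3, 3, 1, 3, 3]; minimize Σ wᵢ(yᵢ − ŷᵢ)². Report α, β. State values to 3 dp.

α = 1.650, β = 2.228

Entries of XᵀWX: Σwᵢ·t·t = 241, Σwᵢ·t = 37, Σwᵢ·1 = 13.
And Σwᵢ·t·y = 480, Σwᵢ·y = 90.
Eliminating β: 13·(row 1) − 37·(row 2) gives 1764·α = 13·480 − 37·90 = 2910, so α = 485/294.
Then β = (90 − 37·(485/294))/13 = 655/294.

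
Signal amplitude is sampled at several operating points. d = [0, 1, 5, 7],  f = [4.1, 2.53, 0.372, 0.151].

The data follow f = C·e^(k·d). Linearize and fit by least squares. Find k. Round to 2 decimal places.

k = -0.47

Let Y = ln f. Fitting Y = k·d + ln C by least squares:
Σd = 13.0000, Σ(d)² = 75.0000, Σln f = -0.5401, Σd·ln f = -17.2494.
Equations: 75.0000·k + 13.0000·ln C = -17.2494;  13.0000·k + 4·ln C = -0.5401.
Slope k = (n·Σd·ln f − Σd·Σln f)/(n·Σ(d)² − (Σd)²) = (4·-17.2494 − 13.0000·-0.5401)/131.0000 = -0.47310; ln C = (Σln f − k·Σd)/n = 1.40254.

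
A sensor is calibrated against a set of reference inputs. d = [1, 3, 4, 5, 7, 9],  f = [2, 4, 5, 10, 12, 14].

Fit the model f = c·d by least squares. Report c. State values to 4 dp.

With design matrix A, AᵀA = [[181]] and Aᵀf = [294]ᵀ.
c = 294/181 = 1.62431.

c = 1.6243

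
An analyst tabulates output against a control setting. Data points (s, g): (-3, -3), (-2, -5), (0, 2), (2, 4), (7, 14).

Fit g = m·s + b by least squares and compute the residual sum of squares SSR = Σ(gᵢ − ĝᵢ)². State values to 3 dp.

SSR = 9.143

Compute the Gram sums: Σs·s = 66, Σs = 4, Σ1 = 5.
Moment sums: Σs·g = 125, Σg = 12.
Normal equations: [[66, 4]; [4, 5]]·[m, b]ᵀ = [125, 12]ᵀ.
det = 66·5 − 4² = 314.
m = (125·5 − 4·12)/314 = 577/314; b = (66·12 − 4·125)/314 = 146/157.
Residuals: 497/314, -354/157, 168/157, -95/157, 65/314; SSR = 2871/314.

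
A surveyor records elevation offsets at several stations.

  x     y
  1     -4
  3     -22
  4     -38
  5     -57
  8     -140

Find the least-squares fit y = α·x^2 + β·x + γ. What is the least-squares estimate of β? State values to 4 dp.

β = -0.9856

Forming MᵀM = [[5059, 729, 115]; [729, 115, 21]; [115, 21, 5]] and Mᵀy = [-11195, -1627, -261]ᵀ gives MᵀM·[α, β, γ]ᵀ = Mᵀy.
Row-reducing yields α = -10711/5224, β = -5149/5224, γ = -2357/2612.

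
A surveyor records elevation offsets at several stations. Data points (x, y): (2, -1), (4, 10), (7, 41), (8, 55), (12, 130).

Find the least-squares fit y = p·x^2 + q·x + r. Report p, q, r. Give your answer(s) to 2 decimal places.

The normal equations are: 27505·p + 2655·q + 277·r = 24405;  2655·p + 277·q + 33·r = 2325;  277·p + 33·q + 5·r = 235.
Solving the 3×3 system (Gaussian elimination) gives p = 42635/45283, q = -3405/45283, r = -211205/45283.

p = 0.94, q = -0.08, r = -4.66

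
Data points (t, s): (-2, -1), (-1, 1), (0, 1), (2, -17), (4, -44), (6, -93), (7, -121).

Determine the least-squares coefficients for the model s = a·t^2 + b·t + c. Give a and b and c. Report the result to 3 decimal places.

The normal system AᵀA·[a, b, c]ᵀ = Aᵀs is [[3986, 622, 110]; [622, 110, 16]; [110, 16, 7]]·[a, b, c]ᵀ = [-10052, -1614, -274]ᵀ.
Inverting the 3×3 Gram matrix, [a, b, c]ᵀ = [-97865/49764, -175499/49764, -1481/8294]ᵀ.

a = -1.967, b = -3.527, c = -0.179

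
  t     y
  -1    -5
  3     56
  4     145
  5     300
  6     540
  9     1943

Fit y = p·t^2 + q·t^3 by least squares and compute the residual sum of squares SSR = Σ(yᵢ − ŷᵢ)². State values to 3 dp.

Sums needed: Σt^2·t^2 = 8820, Σt^2·t^3 = 71216, Σt^3·t^3 = 598548.
And Σt^2·y = 187142, Σt^3·y = 1581384.
Eliminating q: 598548·(row 1) − 71216·(row 2) gives 207474704·p = 598548·187142 − 71216·1581384 = -606373128, so p = -75796641/25934338.
Then q = (1581384 − 71216·(-75796641/25934338))/598548 = 38768888/12967169.
Residuals: 23662727/25934338, 40972745/25934338, 5403801/12967169, -17004575/25934338, -7469010/12967169, 4907951/25934338; SSR = 55753934/12967169.

SSR = 4.300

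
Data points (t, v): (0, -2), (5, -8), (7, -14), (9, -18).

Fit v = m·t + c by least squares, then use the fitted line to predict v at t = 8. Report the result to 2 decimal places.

With design matrix X, XᵀX = [[155, 21]; [21, 4]] and Xᵀv = [-300, -42]ᵀ.
Eliminating c: 4·(row 1) − 21·(row 2) gives 179·m = 4·(-300) − 21·(-42) = -318, so m = -318/179.
Then c = ((-42) − 21·(-318/179))/4 = -210/179.
At t = 8: v̂ = (-318/179)·(8) + (-210/179)·(1) = -2754/179.

v̂ = -15.39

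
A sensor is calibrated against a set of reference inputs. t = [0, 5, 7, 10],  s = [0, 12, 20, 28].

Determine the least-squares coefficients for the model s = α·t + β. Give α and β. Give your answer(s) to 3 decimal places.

α = 2.830, β = -0.566

Forming AᵀA = [[174, 22]; [22, 4]] and Aᵀs = [480, 60]ᵀ gives AᵀA·[α, β]ᵀ = Aᵀs.
Δ = 174·4 − 22² = 212.
α = (480·4 − 22·60)/212 = 150/53; β = (174·60 − 22·480)/212 = -30/53.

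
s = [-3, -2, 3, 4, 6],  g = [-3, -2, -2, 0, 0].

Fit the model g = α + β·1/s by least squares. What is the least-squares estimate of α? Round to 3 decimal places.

α = -1.364

Setting ∂/∂α … = 0 gives: 5·α + (-1/12)·β = -7;  (-1/12)·α + (9/16)·β = 4/3.
det = 5·(9/16) − (-1/12)² = 101/36.
α = ((-7)·(9/16) − (-1/12)·(4/3))/(101/36) = -551/404; β = (5·(4/3) − (-1/12)·(-7))/(101/36) = 219/101.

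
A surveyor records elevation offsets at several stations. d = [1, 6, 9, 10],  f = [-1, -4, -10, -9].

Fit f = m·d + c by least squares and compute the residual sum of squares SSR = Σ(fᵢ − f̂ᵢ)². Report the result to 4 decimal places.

Forming MᵀM = [[218, 26]; [26, 4]] and Mᵀf = [-205, -24]ᵀ gives MᵀM·[m, c]ᵀ = Mᵀf.
det = 218·4 − 26² = 196.
m = ((-205)·4 − 26·(-24))/196 = -1; c = (218·(-24) − 26·(-205))/196 = 1/2.
Residuals: -1/2, 3/2, -3/2, 1/2; SSR = 5.

SSR = 5.0000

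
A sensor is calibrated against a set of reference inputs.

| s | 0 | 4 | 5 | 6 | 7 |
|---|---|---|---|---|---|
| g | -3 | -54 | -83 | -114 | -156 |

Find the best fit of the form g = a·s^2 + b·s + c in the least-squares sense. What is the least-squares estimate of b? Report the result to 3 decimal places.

From the data, Σs^2·s^2 = 4578, Σs^2·s = 748, Σs^2 = 126, Σs·s = 126, Σs = 22, Σ1 = 5.
Right-hand side: Σs^2·g = -14687, Σs·g = -2407, Σg = -410.
So XᵀX·[a, b, c]ᵀ = Xᵀg: [[4578, 748, 126]; [748, 126, 22]; [126, 22, 5]]·[a, b, c]ᵀ = [-14687, -2407, -410]ᵀ.
Row-reducing yields a = -26063/8702, b = -6901/8702, c = -13206/4351.

b = -0.793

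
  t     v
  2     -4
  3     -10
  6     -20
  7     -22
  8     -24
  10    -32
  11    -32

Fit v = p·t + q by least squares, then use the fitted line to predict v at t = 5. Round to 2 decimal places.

v̂ = -15.25

From the data, Σt·t = 383, Σt = 47, Σ1 = 7.
And Σt·v = -1176, Σv = -144.
XᵀX·[p, q]ᵀ = Xᵀv becomes [[383, 47]; [47, 7]]·[p, q]ᵀ = [-1176, -144]ᵀ.
Eliminating q: 7·(row 1) − 47·(row 2) gives 472·p = 7·(-1176) − 47·(-144) = -1464, so p = -183/59.
Then q = ((-144) − 47·(-183/59))/7 = 15/59.
At t = 5: v̂ = (-183/59)·(5) + (15/59)·(1) = -900/59.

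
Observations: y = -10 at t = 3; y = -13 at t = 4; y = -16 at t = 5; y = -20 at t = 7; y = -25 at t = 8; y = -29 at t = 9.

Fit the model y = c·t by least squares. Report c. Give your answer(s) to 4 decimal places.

Setting ∂/∂c … = 0 gives: 244·c = -763.
c = (-763)/244 = -3.12705.

c = -3.1270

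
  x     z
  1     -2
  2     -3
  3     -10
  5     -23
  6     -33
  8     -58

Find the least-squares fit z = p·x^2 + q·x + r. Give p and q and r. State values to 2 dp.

p = -0.88, q = -0.14, r = -0.53

Sums needed: Σx^2·x^2 = 6115, Σx^2·x = 889, Σx^2 = 139, Σx·x = 139, Σx = 25, Σ1 = 6.
Right-hand side: Σx^2·z = -5579, Σx·z = -815, Σz = -129.
AᵀA·[p, q, r]ᵀ = Aᵀz becomes [[6115, 889, 139]; [889, 139, 25]; [139, 25, 6]]·[p, q, r]ᵀ = [-5579, -815, -129]ᵀ.
Inverting the 3×3 Gram matrix, [p, q, r]ᵀ = [-387/440, -63/440, -29/55]ᵀ.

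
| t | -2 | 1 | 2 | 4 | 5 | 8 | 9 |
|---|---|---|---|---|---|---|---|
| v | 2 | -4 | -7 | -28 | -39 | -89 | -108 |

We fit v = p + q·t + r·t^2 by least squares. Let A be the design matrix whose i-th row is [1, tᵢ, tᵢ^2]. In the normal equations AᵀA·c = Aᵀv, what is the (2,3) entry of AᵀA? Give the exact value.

Row 2 ↔ basis t, column 3 ↔ basis t^2, so (AᵀA)_{2,3} = Σᵢ (t)·(t^2) = (-2)·(4) + (1)·(1) + (2)·(4) + (4)·(16) + (5)·(25) + (8)·(64) + (9)·(81) = 1431.

1431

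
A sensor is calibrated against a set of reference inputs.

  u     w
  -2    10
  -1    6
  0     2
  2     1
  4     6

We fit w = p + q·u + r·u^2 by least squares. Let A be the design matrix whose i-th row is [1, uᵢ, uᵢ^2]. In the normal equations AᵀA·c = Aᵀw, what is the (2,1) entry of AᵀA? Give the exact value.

Row 2 ↔ basis u, column 1 ↔ basis 1, so (AᵀA)_{2,1} = Σᵢ u = (-2)·(1) + (-1)·(1) + (0)·(1) + (2)·(1) + (4)·(1) = 3.

3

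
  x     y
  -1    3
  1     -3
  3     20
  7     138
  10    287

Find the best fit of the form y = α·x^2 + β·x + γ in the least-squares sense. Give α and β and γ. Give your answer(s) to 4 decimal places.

MᵀM·[α, β, γ]ᵀ = Mᵀy reads: 12484·α + 1370·β + 160·γ = 35642;  1370·α + 160·β + 20·γ = 3890;  160·α + 20·β + 5·γ = 445.
(Σx^2·x^2 = 12484, Σx^2·x = 1370, Σx^2 = 160, Σx·x = 160, Σx = 20, Σ1 = 5, Σx^2·y = 35642, Σx·y = 3890, Σy = 445.)
Inverting the 3×3 Gram matrix, [α, β, γ]ᵀ = [8593/2811, -4271/2811, -2571/937]ᵀ.

α = 3.0569, β = -1.5194, γ = -2.7439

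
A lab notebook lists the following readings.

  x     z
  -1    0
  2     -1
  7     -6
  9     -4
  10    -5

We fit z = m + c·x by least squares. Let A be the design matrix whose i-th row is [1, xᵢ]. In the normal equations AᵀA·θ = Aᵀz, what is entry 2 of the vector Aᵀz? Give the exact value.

Entry 2 ↔ basis x, so (Aᵀz)_{2} = Σᵢ (x)·zᵢ = (-1)·(0) + (2)·(-1) + (7)·(-6) + (9)·(-4) + (10)·(-5) = -130.

-130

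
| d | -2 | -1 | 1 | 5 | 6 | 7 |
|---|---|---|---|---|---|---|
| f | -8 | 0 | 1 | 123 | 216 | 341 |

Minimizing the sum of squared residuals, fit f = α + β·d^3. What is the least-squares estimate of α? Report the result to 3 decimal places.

α = 0.150

Compute the Gram sums: Σ1 = 6, Σd^3 = 676, Σd^3·d^3 = 179996.
Right-hand side: Σf = 673, Σd^3·f = 179059.
det = 6·179996 − 676² = 623000.
α = (673·179996 − 676·179059)/623000 = 11678/77875; β = (6·179059 − 676·673)/623000 = 309703/311500.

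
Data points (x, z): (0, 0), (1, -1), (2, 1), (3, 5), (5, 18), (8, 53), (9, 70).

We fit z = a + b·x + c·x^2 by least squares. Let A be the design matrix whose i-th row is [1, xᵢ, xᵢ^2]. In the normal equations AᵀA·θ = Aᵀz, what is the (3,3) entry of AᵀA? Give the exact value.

Row 3 ↔ basis x^2, column 3 ↔ basis x^2, so (AᵀA)_{3,3} = Σᵢ (x^2)·(x^2) = (0)·(0) + (1)·(1) + (4)·(4) + (9)·(9) + (25)·(25) + (64)·(64) + (81)·(81) = 11380.

11380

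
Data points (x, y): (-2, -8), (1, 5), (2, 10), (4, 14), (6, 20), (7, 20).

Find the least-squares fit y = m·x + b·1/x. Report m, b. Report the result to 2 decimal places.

Normal-equation sums: Σx·x = 110, Σx·1/x = 6, Σ1/x·1/x = 11365/7056.
Moment sums: Σx·y = 357, Σ1/x·y = 995/42.
Normal equations: [[110, 6]; [6, 11365/7056]]·[m, b]ᵀ = [357, 995/42]ᵀ.
Determinant 110·(11365/7056) − 6² = 498067/3528.
m = (357·(11365/7056) − 6·(995/42))/(498067/3528) = 3054345/996134; b = (110·(995/42) − 6·357)/(498067/3528) = 1636824/498067.

m = 3.07, b = 3.29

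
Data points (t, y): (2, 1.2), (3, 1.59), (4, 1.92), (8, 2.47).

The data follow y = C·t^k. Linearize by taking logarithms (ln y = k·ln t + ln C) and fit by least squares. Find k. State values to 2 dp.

With ln yᵢ as the transformed response and ln tᵢ as the regressor:
Σln t = 5.2575, Σ(ln t)² = 7.9333, Σln y = 2.2026, Σln t·ln y = 3.4204.
Normal system: [[7.9333, 5.2575]; [5.2575, 4]]·[k, ln C]ᵀ = [3.4204, 2.2026]ᵀ.
Δ = 7.9333·4 − (5.2575)² = 4.0919; k = (3.4204·4 − 5.2575·2.2026)/4.0919 = 0.51358, ln C = (7.9333·2.2026 − 5.2575·3.4204)/4.0919 = -0.12439.

k = 0.51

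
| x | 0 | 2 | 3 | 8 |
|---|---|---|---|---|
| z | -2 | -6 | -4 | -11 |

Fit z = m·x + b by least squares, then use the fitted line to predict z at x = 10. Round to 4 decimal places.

The normal equations are: 77·m + 13·b = -112;  13·m + 4·b = -23.
(Σx·x = 77, Σx = 13, Σ1 = 4, Σx·z = -112, Σz = -23.)
det = 77·4 − 13² = 139.
m = ((-112)·4 − 13·(-23))/139 = -149/139; b = (77·(-23) − 13·(-112))/139 = -315/139.
At x = 10: ẑ = (-149/139)·(10) + (-315/139)·(1) = -1805/139.

ẑ = -12.9856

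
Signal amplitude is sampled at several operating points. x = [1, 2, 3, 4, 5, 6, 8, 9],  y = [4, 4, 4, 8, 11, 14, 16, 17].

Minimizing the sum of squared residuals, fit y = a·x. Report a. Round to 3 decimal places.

a = 2.017

Sums needed: Σx·x = 236.
Right-hand side: Σx·y = 476.
Normal equations: [[236]]·[a]ᵀ = [476]ᵀ.
Hence a = 476 / 236 ≈ 2.01695.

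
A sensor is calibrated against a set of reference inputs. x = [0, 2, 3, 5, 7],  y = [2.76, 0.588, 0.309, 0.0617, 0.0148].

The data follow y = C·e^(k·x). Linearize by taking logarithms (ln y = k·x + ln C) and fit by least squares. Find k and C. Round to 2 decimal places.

Taking logs, ln y = k·x + ln C, so regress ln y on x.
Σx = 17.0000, Σ(x)² = 87.0000, Σln y = -7.6888, Σx·ln y = -48.0046.
Equations: 87.0000·k + 17.0000·ln C = -48.0046;  17.0000·k + 5·ln C = -7.6888.
Slope k = (n·Σx·ln y − Σx·Σln y)/(n·Σ(x)² − (Σx)²) = (5·-48.0046 − 17.0000·-7.6888)/146.0000 = -0.74872; ln C = (Σln y − k·Σx)/n = 1.00788, so C = exp(1.00788) = 2.73979.

k = -0.75, C = 2.74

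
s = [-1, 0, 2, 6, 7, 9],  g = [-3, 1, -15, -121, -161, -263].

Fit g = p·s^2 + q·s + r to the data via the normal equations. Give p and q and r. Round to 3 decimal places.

p = -3.097, q = -1.356, r = -0.212

Sums needed: Σs^2·s^2 = 10275, Σs^2·s = 1295, Σs^2 = 171, Σs·s = 171, Σs = 23, Σ1 = 6.
Moment sums: Σs^2·g = -33611, Σs·g = -4247, Σg = -562.
So XᵀX·[p, q, r]ᵀ = Xᵀg: [[10275, 1295, 171]; [1295, 171, 23]; [171, 23, 6]]·[p, q, r]ᵀ = [-33611, -4247, -562]ᵀ.
Row-reducing yields p = -22333/7212, q = -3261/2404, r = -383/1803.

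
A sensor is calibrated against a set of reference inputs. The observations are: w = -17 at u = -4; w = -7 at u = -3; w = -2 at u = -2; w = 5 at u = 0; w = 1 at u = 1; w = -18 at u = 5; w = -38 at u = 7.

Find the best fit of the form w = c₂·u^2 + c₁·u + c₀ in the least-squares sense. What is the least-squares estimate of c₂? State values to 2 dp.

Setting ∂/∂c₂ … = 0 gives: 3380·c₂ + 370·c₁ + 104·c₀ = -2654;  370·c₂ + 104·c₁ + 4·c₀ = -262;  104·c₂ + 4·c₁ + 7·c₀ = -76.
(Σu^2·u^2 = 3380, Σu^2·u = 370, Σu^2 = 104, Σu·u = 104, Σu = 4, Σ1 = 7, Σu^2·w = -2654, Σu·w = -262, Σw = -76.)
Inverting the 3×3 Gram matrix, [c₂, c₁, c₀]ᵀ = [-50877/52603, 42309/52603, 160592/52603]ᵀ.

c₂ = -0.97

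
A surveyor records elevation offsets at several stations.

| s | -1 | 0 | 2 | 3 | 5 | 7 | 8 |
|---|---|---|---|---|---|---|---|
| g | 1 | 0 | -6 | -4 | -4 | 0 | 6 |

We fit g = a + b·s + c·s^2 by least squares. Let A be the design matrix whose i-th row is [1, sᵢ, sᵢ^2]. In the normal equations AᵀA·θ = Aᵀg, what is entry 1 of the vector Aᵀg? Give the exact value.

Entry 1 ↔ basis 1, so (Aᵀg)_{1} = Σᵢ gᵢ = (1)·(1) + (1)·(0) + (1)·(-6) + (1)·(-4) + (1)·(-4) + (1)·(0) + (1)·(6) = -7.

-7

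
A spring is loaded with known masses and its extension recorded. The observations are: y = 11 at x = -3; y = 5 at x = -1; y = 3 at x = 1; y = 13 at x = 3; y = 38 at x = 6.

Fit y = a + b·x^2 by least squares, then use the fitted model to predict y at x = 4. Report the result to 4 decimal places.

ŷ = 18.6571

AᵀA·[a, b]ᵀ = Aᵀy reads: 5·a + 56·b = 70;  56·a + 1460·b = 1592.
Δ = 5·1460 − 56² = 4164.
a = (70·1460 − 56·1592)/4164 = 3262/1041; b = (5·1592 − 56·70)/4164 = 1010/1041.
At x = 4: ŷ = (3262/1041)·(1) + (1010/1041)·(16) = 6474/347.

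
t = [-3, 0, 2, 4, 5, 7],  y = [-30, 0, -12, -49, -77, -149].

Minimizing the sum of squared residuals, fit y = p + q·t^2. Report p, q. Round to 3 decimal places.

p = -0.761, q = -3.033

Compute the Gram sums: Σ1 = 6, Σt^2 = 103, Σt^2·t^2 = 3379.
Right-hand side: Σy = -317, Σt^2·y = -10328.
MᵀM·[p, q]ᵀ = Mᵀy becomes [[6, 103]; [103, 3379]]·[p, q]ᵀ = [-317, -10328]ᵀ.
det = 6·3379 − 103² = 9665.
p = ((-317)·3379 − 103·(-10328))/9665 = -7359/9665; q = (6·(-10328) − 103·(-317))/9665 = -29317/9665.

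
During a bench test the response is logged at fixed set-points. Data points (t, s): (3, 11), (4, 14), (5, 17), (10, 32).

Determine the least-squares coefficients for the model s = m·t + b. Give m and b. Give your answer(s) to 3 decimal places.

Sums needed: Σt·t = 150, Σt = 22, Σ1 = 4.
For Xᵀs: Σt·s = 494, Σs = 74.
So XᵀX·[m, b]ᵀ = Xᵀs: [[150, 22]; [22, 4]]·[m, b]ᵀ = [494, 74]ᵀ.
Δ = 150·4 − 22² = 116.
m = (494·4 − 22·74)/116 = 3; b = (150·74 − 22·494)/116 = 2.

m = 3.000, b = 2.000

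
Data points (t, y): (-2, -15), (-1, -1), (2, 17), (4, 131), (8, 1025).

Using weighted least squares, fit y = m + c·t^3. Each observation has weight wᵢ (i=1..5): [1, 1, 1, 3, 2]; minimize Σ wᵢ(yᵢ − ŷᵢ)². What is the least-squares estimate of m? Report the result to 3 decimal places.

m = 1.977

Normal-equation sums: Σwᵢ·1 = 8, Σwᵢ·t^3 = 1215, Σwᵢ·t^3·t^3 = 536705.
And Σwᵢ·y = 2444, Σwᵢ·t^3·y = 1075009.
So XᵀWX·[m, c]ᵀ = XᵀWy: [[8, 1215]; [1215, 536705]]·[m, c]ᵀ = [2444, 1075009]ᵀ.
Eliminating c: 536705·(row 1) − 1215·(row 2) gives 2817415·m = 536705·2444 − 1215·1075009 = 5571085, so m = 58643/29657.
Then c = (1075009 − 1215·(58643/29657))/536705 = 296348/148285.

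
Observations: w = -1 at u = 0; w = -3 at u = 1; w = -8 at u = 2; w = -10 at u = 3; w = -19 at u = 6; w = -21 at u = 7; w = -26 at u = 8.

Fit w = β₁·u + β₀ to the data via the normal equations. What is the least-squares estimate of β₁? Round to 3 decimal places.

Forming AᵀA = [[163, 27]; [27, 7]] and Aᵀw = [-518, -88]ᵀ gives AᵀA·[β₁, β₀]ᵀ = Aᵀw.
det = 163·7 − 27² = 412.
β₁ = ((-518)·7 − 27·(-88))/412 = -625/206; β₀ = (163·(-88) − 27·(-518))/412 = -179/206.

β₁ = -3.034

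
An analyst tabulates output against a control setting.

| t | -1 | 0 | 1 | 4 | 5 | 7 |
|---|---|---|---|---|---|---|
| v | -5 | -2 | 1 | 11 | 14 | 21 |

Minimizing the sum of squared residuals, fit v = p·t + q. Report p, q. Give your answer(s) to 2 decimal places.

Setting ∂/∂p … = 0 gives: 92·p + 16·q = 267;  16·p + 6·q = 40.
(Σt·t = 92, Σt = 16, Σ1 = 6, Σt·v = 267, Σv = 40.)
det = 92·6 − 16² = 296.
p = (267·6 − 16·40)/296 = 13/4; q = (92·40 − 16·267)/296 = -2.

p = 3.25, q = -2.00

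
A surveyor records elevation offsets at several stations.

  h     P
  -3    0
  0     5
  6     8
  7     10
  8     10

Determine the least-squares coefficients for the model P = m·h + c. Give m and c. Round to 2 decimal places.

m = 0.85, c = 3.54

Normal-equation sums: Σh·h = 158, Σh = 18, Σ1 = 5.
Moment sums: Σh·P = 198, ΣP = 33.
Normal equations: [[158, 18]; [18, 5]]·[m, c]ᵀ = [198, 33]ᵀ.
Δ = 158·5 − 18² = 466.
m = (198·5 − 18·33)/466 = 198/233; c = (158·33 − 18·198)/466 = 825/233.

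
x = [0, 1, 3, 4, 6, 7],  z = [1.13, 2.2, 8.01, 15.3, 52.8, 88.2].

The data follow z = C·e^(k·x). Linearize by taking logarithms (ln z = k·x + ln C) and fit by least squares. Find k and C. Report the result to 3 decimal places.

k = 0.627, C = 1.180

Taking logs, ln z = k·x + ln C, so regress ln z on x.
Over the data: Σx = 21.0000, Σ(x)² = 111.0000, Σln z = 14.1653, Σx·ln z = 73.0983.
Normal system: [[111.0000, 21.0000]; [21.0000, 6]]·[k, ln C]ᵀ = [73.0983, 14.1653]ᵀ.
Slope k = (n·Σx·ln z − Σx·Σln z)/(n·Σ(x)² − (Σx)²) = (6·73.0983 − 21.0000·14.1653)/225.0000 = 0.62719; ln C = (Σln z − k·Σx)/n = 0.16573, so C = exp(0.16573) = 1.18025.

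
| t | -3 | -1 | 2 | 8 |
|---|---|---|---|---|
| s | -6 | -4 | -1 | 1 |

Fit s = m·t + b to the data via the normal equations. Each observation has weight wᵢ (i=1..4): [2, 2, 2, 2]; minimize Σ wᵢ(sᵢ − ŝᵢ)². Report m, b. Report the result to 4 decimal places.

From the data, Σwᵢ·t·t = 156, Σwᵢ·t = 12, Σwᵢ·1 = 8.
For MᵀWs: Σwᵢ·t·s = 56, Σwᵢ·s = -20.
MᵀWM·[m, b]ᵀ = MᵀWs becomes [[156, 12]; [12, 8]]·[m, b]ᵀ = [56, -20]ᵀ.
Eliminating b: 8·(row 1) − 12·(row 2) gives 1104·m = 8·56 − 12·(-20) = 688, so m = 43/69.
Then b = ((-20) − 12·(43/69))/8 = -79/23.

m = 0.6232, b = -3.4348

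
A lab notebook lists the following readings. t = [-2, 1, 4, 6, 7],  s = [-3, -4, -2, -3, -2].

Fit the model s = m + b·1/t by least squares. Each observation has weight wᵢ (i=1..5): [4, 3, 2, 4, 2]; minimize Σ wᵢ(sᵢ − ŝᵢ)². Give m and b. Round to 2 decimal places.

m = -2.83, b = -0.61

Entries of XᵀWX: Σwᵢ·1 = 15, Σwᵢ·1/t = 103/42, Σwᵢ·1/t·1/t = 15089/3528.
Right-hand side: Σwᵢ·s = -44, Σwᵢ·1/t·s = -67/7.
Eliminating b: (15089/3528)·(row 1) − (103/42)·(row 2) gives (205117/3528)·m = (15089/3528)·(-44) − (103/42)·(-67/7) = -72638/441, so m = -581104/205117.
Then b = ((-67/7) − (103/42)·(-581104/205117))/(15089/3528) = -125832/205117.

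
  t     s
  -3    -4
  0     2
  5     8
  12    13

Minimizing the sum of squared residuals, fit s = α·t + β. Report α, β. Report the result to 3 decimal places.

α = 1.097, β = 0.911

Setting ∂/∂α … = 0 gives: 178·α + 14·β = 208;  14·α + 4·β = 19.
(Σt·t = 178, Σt = 14, Σ1 = 4, Σt·s = 208, Σs = 19.)
det = 178·4 − 14² = 516.
α = (208·4 − 14·19)/516 = 283/258; β = (178·19 − 14·208)/516 = 235/258.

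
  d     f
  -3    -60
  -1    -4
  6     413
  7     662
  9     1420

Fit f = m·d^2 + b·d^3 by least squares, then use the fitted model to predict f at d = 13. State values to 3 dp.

Sums needed: Σd^2·d^2 = 10340, Σd^2·d^3 = 83388, Σd^3·d^3 = 696476.
Right-hand side: Σd^2·f = 161782, Σd^3·f = 1353078.
Eliminating b: 696476·(row 1) − 83388·(row 2) gives 248003296·m = 696476·161782 − 83388·1353078 = -153188032, so m = -4787126/7750103.
Then b = (1353078 − 83388·(-4787126/7750103))/696476 = 31259319/15500206.
At d = 13: f̂ = (-4787126/7750103)·(169) + (31259319/15500206)·(2197) = 67058675255/15500206.

f̂ = 4326.309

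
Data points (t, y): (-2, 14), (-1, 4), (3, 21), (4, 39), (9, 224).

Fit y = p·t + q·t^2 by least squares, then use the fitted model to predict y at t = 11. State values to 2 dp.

The normal system XᵀX·[p, q]ᵀ = Xᵀy is [[111, 811]; [811, 6915]]·[p, q]ᵀ = [2203, 19017]ᵀ.
Eliminating q: 6915·(row 1) − 811·(row 2) gives 109844·p = 6915·2203 − 811·19017 = -189042, so p = -13503/7846.
Then q = (19017 − 811·(-13503/7846))/6915 = 23161/7846.
At t = 11: ŷ = (-13503/7846)·(11) + (23161/7846)·(121) = 1326974/3923.

ŷ = 338.25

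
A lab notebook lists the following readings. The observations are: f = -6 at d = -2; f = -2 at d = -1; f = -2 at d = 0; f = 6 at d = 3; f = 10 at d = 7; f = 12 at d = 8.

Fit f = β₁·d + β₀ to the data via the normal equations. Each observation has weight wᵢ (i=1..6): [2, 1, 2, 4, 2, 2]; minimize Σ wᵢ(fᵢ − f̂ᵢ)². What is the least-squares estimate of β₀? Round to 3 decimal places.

β₀ = -1.096

AᵀWA·[β₁, β₀]ᵀ = AᵀWf reads: 271·β₁ + 37·β₀ = 430;  37·β₁ + 13·β₀ = 50.
(Σwᵢ·d·d = 271, Σwᵢ·d = 37, Σwᵢ·1 = 13, Σwᵢ·d·f = 430, Σwᵢ·f = 50.)
Δ = 271·13 − 37² = 2154.
β₁ = (430·13 − 37·50)/2154 = 1870/1077; β₀ = (271·50 − 37·430)/2154 = -1180/1077.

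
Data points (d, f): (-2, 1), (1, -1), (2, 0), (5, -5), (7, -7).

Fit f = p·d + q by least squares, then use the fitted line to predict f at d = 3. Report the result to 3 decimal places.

Normal-equation sums: Σd·d = 83, Σd = 13, Σ1 = 5.
Moment sums: Σd·f = -77, Σf = -12.
det = 83·5 − 13² = 246.
p = ((-77)·5 − 13·(-12))/246 = -229/246; q = (83·(-12) − 13·(-77))/246 = 5/246.
At d = 3: f̂ = (-229/246)·(3) + (5/246)·(1) = -341/123.

f̂ = -2.772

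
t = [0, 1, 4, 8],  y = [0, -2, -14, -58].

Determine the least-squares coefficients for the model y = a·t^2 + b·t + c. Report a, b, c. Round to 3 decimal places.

Compute the Gram sums: Σt^2·t^2 = 4353, Σt^2·t = 577, Σt^2 = 81, Σt·t = 81, Σt = 13, Σ1 = 4.
For Xᵀy: Σt^2·y = -3938, Σt·y = -522, Σy = -74.
Normal equations: [[4353, 577, 81]; [577, 81, 13]; [81, 13, 4]]·[a, b, c]ᵀ = [-3938, -522, -74]ᵀ.
Solving the 3×3 system (Gaussian elimination) gives a = -621/668, b = 877/3340, c = -441/835.

a = -0.930, b = 0.263, c = -0.528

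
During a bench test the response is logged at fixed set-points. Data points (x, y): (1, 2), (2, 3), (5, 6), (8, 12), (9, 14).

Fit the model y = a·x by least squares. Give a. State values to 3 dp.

a = 1.486

The normal equations are: 175·a = 260.
(Σx·x = 175, Σx·y = 260.)
a = 260/175 = 1.48571.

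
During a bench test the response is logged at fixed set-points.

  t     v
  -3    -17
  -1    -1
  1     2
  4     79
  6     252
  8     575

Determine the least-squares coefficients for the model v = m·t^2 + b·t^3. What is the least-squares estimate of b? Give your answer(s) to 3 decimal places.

Compute the Gram sums: Σt^2·t^2 = 5731, Σt^2·t^3 = 41325, Σt^3·t^3 = 313627.
For Xᵀv: Σt^2·v = 46984, Σt^3·v = 354350.
Normal equations: [[5731, 41325]; [41325, 313627]]·[m, b]ᵀ = [46984, 354350]ᵀ.
Eliminating b: 313627·(row 1) − 41325·(row 2) gives 89640712·m = 313627·46984 − 41325·354350 = 91937218, so m = 45968609/44820356.
Then b = (354350 − 41325·(45968609/44820356))/313627 = 44583025/44820356.

b = 0.995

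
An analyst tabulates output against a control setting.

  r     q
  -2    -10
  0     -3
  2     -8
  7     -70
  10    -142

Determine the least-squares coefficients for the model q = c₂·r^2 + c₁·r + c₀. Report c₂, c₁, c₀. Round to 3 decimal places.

c₂ = -1.441, c₁ = 0.526, c₀ = -3.144

From the data, Σr^2·r^2 = 12433, Σr^2·r = 1343, Σr^2 = 157, Σr·r = 157, Σr = 17, Σ1 = 5.
For Xᵀq: Σr^2·q = -17702, Σr·q = -1906, Σq = -233.
Inverting the 3×3 Gram matrix, [c₂, c₁, c₀]ᵀ = [-107487/74594, 39271/74594, -117255/37297]ᵀ.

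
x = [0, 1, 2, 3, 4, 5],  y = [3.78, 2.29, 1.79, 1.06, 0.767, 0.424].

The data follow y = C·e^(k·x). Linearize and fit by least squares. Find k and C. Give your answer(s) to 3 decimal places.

Linearized form: ln y = k·x + ln C. From the 6 transformed points,
Σx = 15.0000, Σ(x)² = 55.0000, Σln y = 1.6755, Σx·ln y = -3.1834.
Equations: 55.0000·k + 15.0000·ln C = -3.1834;  15.0000·k + 6·ln C = 1.6755.
Solving (det = 105.0000): k = -0.42126, ln C = 1.33240, so C = exp(1.33240) = 3.79012.

k = -0.421, C = 3.790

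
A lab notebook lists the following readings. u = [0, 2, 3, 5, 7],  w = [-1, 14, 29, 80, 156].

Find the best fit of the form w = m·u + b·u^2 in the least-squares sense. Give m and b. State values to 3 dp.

Sums needed: Σu·u = 87, Σu·u^2 = 503, Σu^2·u^2 = 3123.
For Mᵀw: Σu·w = 1607, Σu^2·w = 9961.
Normal equations: [[87, 503]; [503, 3123]]·[m, b]ᵀ = [1607, 9961]ᵀ.
Eliminating b: 3123·(row 1) − 503·(row 2) gives 18692·m = 3123·1607 − 503·9961 = 8278, so m = 4139/9346.
Then b = (9961 − 503·(4139/9346))/3123 = 29143/9346.

m = 0.443, b = 3.118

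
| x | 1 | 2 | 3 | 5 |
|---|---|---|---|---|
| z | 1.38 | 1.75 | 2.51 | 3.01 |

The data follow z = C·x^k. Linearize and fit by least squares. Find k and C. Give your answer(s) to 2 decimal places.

Taking logs, ln z = k·ln x + ln C, so regress ln z on ln x.
Sums: Σln x = 3.4012, Σ(ln x)² = 4.2777, Σln z = 2.9039, Σln x·ln z = 3.1724.
Normal system: [[4.2777, 3.4012]; [3.4012, 4]]·[k, ln C]ᵀ = [3.1724, 2.9039]ᵀ.
Solving (det = 5.5426): k = 0.50751, ln C = 0.29445, so C = exp(0.29445) = 1.34238.

k = 0.51, C = 1.34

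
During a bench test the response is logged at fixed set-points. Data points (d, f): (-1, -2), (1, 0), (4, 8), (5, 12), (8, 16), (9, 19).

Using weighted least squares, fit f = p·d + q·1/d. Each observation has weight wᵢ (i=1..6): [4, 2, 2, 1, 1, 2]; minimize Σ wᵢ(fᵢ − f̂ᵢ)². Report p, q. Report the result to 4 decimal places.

p = 2.1149, q = -0.7665

The normal equations are: 289·p + 12·q = 602;  12·p + (804209/129600)·q = 928/45.
Eliminating q: (804209/129600)·(row 1) − 12·(row 2) gives (213754001/129600)·p = (804209/129600)·602 − 12·(928/45) = 226031069/64800, so p = 452062138/213754001.
Then q = ((928/45) − 12·(452062138/213754001))/(804209/129600) = -163837440/213754001.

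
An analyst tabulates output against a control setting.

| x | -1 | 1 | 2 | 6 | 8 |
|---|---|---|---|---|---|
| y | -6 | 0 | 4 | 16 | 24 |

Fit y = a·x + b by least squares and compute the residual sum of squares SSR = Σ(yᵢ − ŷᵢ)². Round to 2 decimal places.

SSR = 1.33

Sums needed: Σx·x = 106, Σx = 16, Σ1 = 5.
And Σx·y = 302, Σy = 38.
So MᵀM·[a, b]ᵀ = Mᵀy: [[106, 16]; [16, 5]]·[a, b]ᵀ = [302, 38]ᵀ.
Eliminating b: 5·(row 1) − 16·(row 2) gives 274·a = 5·302 − 16·38 = 902, so a = 451/137.
Then b = (38 − 16·(451/137))/5 = -402/137.
Residuals: 31/137, -49/137, 48/137, -112/137, 82/137; SSR = 182/137.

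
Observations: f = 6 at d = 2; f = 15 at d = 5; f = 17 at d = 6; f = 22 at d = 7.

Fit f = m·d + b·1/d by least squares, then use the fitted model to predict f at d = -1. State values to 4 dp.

f̂ = -2.7215

From the data, Σd·d = 114, Σd·1/d = 4, Σ1/d·1/d = 7457/22050.
For Mᵀf: Σd·f = 343, Σ1/d·f = 503/42.
MᵀM·[m, b]ᵀ = Mᵀf becomes [[114, 4]; [4, 7457/22050]]·[m, b]ᵀ = [343, 503/42]ᵀ.
Determinant 114·(7457/22050) − 4² = 82883/3675.
m = (343·(7457/22050) − 4·(503/42))/(82883/3675) = 1501451/497298; b = (114·(503/42) − 4·343)/(82883/3675) = -24675/82883.
At d = -1: f̂ = (1501451/497298)·(-1) + (-24675/82883)·(-1) = -1353401/497298.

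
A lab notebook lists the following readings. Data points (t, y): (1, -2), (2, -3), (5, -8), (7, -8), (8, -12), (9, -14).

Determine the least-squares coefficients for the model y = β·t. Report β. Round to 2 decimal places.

The normal equations are: 224·β = -326.
(Σt·t = 224, Σt·y = -326.)
Hence β = -326 / 224 ≈ -1.45536.

β = -1.46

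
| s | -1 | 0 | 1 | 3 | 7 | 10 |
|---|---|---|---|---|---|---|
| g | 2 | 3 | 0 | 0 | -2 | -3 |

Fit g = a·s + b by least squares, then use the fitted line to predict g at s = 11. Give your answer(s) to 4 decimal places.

Forming MᵀM = [[160, 20]; [20, 6]] and Mᵀg = [-46, 0]ᵀ gives MᵀM·[a, b]ᵀ = Mᵀg.
Eliminating b: 6·(row 1) − 20·(row 2) gives 560·a = 6·(-46) − 20·0 = -276, so a = -69/140.
Then b = (0 − 20·(-69/140))/6 = 23/14.
At s = 11: ĝ = (-69/140)·(11) + (23/14)·(1) = -529/140.

ĝ = -3.7786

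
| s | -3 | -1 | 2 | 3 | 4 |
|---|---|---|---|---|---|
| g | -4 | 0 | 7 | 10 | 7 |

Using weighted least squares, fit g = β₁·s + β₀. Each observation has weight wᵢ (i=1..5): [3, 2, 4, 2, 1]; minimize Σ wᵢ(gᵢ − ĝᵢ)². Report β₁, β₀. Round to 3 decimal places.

β₁ = 2.068, β₀ = 2.377

Setting ∂/∂β₁ … = 0 gives: 79·β₁ + 7·β₀ = 180;  7·β₁ + 12·β₀ = 43.
(Σwᵢ·s·s = 79, Σwᵢ·s = 7, Σwᵢ·1 = 12, Σwᵢ·s·g = 180, Σwᵢ·g = 43.)
Eliminating β₀: 12·(row 1) − 7·(row 2) gives 899·β₁ = 12·180 − 7·43 = 1859, so β₁ = 1859/899.
Then β₀ = (43 − 7·(1859/899))/12 = 2137/899.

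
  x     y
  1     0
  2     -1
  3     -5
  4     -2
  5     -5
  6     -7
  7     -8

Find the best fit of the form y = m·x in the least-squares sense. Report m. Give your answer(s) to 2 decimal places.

Sums needed: Σx·x = 140.
And Σx·y = -148.
So AᵀA·[m]ᵀ = Aᵀy: [[140]]·[m]ᵀ = [-148]ᵀ.
Hence m = -148 / 140 ≈ -1.05714.

m = -1.06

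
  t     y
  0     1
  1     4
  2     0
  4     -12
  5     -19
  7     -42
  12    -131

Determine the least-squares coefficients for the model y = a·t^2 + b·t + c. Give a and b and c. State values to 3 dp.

Sums needed: Σt^2·t^2 = 24035, Σt^2·t = 2269, Σt^2 = 239, Σt·t = 239, Σt = 31, Σ1 = 7.
And Σt^2·y = -21585, Σt·y = -2005, Σy = -199.
So AᵀA·[a, b, c]ᵀ = Aᵀy: [[24035, 2269, 239]; [2269, 239, 31]; [239, 31, 7]]·[a, b, c]ᵀ = [-21585, -2005, -199]ᵀ.
Solving the 3×3 system (Gaussian elimination) gives a = -252133/261129, b = 115919/261129, c = 223887/87043.

a = -0.966, b = 0.444, c = 2.572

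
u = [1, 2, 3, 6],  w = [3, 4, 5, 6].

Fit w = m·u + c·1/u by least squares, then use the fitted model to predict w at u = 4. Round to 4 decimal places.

Forming MᵀM = [[50, 4]; [4, 25/18]] and Mᵀw = [62, 23/3]ᵀ gives MᵀM·[m, c]ᵀ = Mᵀw.
det = 50·(25/18) − 4² = 481/9.
m = (62·(25/18) − 4·(23/3))/(481/9) = 499/481; c = (50·(23/3) − 4·62)/(481/9) = 1218/481.
At u = 4: ŵ = (499/481)·(4) + (1218/481)·(1/4) = 4601/962.

ŵ = 4.7827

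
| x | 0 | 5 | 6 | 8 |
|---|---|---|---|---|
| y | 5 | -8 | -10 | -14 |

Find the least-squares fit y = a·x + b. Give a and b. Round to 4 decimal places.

a = -2.4101, b = 4.6978

The normal equations are: 125·a + 19·b = -212;  19·a + 4·b = -27.
det = 125·4 − 19² = 139.
a = ((-212)·4 − 19·(-27))/139 = -335/139; b = (125·(-27) − 19·(-212))/139 = 653/139.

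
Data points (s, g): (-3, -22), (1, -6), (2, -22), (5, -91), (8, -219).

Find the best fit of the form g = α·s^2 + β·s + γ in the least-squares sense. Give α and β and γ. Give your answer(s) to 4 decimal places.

With design matrix A, AᵀA = [[4819, 619, 103]; [619, 103, 13]; [103, 13, 5]] and Aᵀg = [-16583, -2191, -360]ᵀ.
Inverting the 3×3 Gram matrix, [α, β, γ]ᵀ = [-484001/158262, -413839/158262, -58077/26377]ᵀ.

α = -3.0582, β = -2.6149, γ = -2.2018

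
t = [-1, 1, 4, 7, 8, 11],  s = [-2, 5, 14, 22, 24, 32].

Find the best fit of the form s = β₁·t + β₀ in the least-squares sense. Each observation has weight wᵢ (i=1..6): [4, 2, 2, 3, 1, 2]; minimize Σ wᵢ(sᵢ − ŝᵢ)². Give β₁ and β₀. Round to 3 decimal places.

The normal system MᵀWM·[β₁, β₀]ᵀ = MᵀWs is [[491, 57]; [57, 14]]·[β₁, β₀]ᵀ = [1488, 184]ᵀ.
Eliminating β₀: 14·(row 1) − 57·(row 2) gives 3625·β₁ = 14·1488 − 57·184 = 10344, so β₁ = 10344/3625.
Then β₀ = (184 − 57·(10344/3625))/14 = 5528/3625.

β₁ = 2.854, β₀ = 1.525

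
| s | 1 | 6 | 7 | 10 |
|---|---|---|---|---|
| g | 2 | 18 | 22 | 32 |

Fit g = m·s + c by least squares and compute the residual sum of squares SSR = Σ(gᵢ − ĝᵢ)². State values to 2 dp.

SSR = 0.33

Entries of AᵀA: Σs·s = 186, Σs = 24, Σ1 = 4.
For Aᵀg: Σs·g = 584, Σg = 74.
So AᵀA·[m, c]ᵀ = Aᵀg: [[186, 24]; [24, 4]]·[m, c]ᵀ = [584, 74]ᵀ.
Δ = 186·4 − 24² = 168.
m = (584·4 − 24·74)/168 = 10/3; c = (186·74 − 24·584)/168 = -3/2.
Residuals: 1/6, -1/2, 1/6, 1/6; SSR = 1/3.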